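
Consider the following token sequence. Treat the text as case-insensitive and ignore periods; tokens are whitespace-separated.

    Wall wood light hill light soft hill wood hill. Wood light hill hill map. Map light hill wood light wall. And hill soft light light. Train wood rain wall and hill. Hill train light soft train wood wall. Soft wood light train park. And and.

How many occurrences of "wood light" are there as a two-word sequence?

Scanning the 44 overlapping bigram windows for "wood light":
  position 2–3: wood light
  position 10–11: wood light
  position 18–19: wood light
  position 40–41: wood light

4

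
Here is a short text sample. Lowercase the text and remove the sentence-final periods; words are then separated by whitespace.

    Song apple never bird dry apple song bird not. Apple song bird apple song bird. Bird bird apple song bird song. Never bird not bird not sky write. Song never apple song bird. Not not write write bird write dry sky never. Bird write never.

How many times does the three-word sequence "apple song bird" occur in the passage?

Scanning the 43 overlapping trigram windows for "apple song bird":
  position 6–8: apple song bird
  position 10–12: apple song bird
  position 13–15: apple song bird
  position 18–20: apple song bird
  position 31–33: apple song bird

5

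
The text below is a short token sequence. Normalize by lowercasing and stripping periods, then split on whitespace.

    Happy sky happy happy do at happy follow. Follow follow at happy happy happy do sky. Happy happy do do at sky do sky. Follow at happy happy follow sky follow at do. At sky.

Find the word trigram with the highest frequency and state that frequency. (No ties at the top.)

Trigram frequencies (highest first):
  happy happy do: 3
  sky happy happy: 2
  follow at happy: 2
  at happy happy: 2
  do at sky: 2
  sky follow at: 2
  … (20 more, each ≤ 1)

"happy happy do", 3 times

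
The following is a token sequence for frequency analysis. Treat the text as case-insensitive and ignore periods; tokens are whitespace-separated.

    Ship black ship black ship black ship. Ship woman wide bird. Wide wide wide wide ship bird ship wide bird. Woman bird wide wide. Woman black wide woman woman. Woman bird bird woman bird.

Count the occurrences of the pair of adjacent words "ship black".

Scanning the 33 overlapping bigram windows for "ship black":
  position 1–2: ship black
  position 3–4: ship black
  position 5–6: ship black

3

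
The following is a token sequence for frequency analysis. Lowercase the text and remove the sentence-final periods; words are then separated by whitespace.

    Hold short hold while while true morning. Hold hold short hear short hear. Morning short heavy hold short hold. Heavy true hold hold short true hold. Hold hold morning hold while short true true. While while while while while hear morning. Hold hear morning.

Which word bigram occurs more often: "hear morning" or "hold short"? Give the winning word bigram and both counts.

"hold short" (4 vs 3)

"hear morning": 3 occurrences
"hold short": 4 occurrences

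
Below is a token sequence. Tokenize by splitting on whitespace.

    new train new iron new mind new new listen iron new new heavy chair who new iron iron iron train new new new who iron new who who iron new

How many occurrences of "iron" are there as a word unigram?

Scanning the 30 tokens for "iron":
  position 4: iron
  position 10: iron
  position 17: iron
  position 18: iron
  position 19: iron
  position 25: iron
  position 29: iron

7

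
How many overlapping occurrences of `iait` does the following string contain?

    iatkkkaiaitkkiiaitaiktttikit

2

Sliding a length-4 window over the 28 characters (25 positions):
  position 8–11: iait
  position 15–18: iait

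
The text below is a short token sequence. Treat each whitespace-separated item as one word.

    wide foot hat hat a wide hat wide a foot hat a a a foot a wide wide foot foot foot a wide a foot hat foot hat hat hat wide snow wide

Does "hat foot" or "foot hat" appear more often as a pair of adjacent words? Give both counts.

"hat foot": 1 occurrence
"foot hat": 4 occurrences

"foot hat" (4 vs 1)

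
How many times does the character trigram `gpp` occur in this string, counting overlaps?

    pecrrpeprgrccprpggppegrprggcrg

Sliding a length-3 window over the 30 characters (28 positions):
  position 18–20: gpp

1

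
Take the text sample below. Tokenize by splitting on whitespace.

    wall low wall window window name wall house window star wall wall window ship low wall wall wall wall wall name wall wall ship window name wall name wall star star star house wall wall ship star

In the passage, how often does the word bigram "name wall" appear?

4

Scanning the 36 overlapping bigram windows for "name wall":
  position 6–7: name wall
  position 21–22: name wall
  position 26–27: name wall
  position 28–29: name wall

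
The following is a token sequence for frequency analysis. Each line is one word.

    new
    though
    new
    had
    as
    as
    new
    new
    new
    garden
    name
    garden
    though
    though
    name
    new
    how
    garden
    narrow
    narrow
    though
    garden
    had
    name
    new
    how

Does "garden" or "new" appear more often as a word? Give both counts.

"garden": 4 occurrences
"new": 7 occurrences

"new" (7 vs 4)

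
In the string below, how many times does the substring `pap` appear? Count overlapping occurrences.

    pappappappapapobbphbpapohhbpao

6

Sliding a length-3 window over the 30 characters (28 positions):
  position 1–3: pap
  position 4–6: pap
  position 7–9: pap
  position 10–12: pap
  position 12–14: pap
  position 21–23: pap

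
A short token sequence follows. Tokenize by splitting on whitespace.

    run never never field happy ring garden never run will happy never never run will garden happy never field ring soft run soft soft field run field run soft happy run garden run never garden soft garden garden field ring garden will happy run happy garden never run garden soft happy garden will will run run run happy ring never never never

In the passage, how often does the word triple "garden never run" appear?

Scanning the 60 overlapping trigram windows for "garden never run":
  position 7–9: garden never run
  position 46–48: garden never run

2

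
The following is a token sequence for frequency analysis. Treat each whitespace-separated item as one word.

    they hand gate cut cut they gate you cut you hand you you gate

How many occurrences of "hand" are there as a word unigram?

Scanning the 14 tokens for "hand":
  position 2: hand
  position 11: hand

2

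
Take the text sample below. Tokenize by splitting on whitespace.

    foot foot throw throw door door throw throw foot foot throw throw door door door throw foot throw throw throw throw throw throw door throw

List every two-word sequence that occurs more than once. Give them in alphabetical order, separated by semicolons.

Bigram counts meeting the condition (more than once):
  door door: 3
  door throw: 3
  foot foot: 2
  foot throw: 3
  throw door: 3
  throw foot: 2
  throw throw: 8

door door; door throw; foot foot; foot throw; throw door; throw foot; throw throw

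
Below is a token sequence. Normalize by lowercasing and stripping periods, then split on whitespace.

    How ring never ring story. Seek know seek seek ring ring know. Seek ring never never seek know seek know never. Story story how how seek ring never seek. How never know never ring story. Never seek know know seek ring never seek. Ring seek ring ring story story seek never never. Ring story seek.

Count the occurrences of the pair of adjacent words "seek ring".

Scanning the 54 overlapping bigram windows for "seek ring":
  position 9–10: seek ring
  position 13–14: seek ring
  position 26–27: seek ring
  position 40–41: seek ring
  position 43–44: seek ring
  position 45–46: seek ring

6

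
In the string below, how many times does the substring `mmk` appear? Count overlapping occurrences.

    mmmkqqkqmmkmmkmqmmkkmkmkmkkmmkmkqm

Sliding a length-3 window over the 34 characters (32 positions):
  position 2–4: mmk
  position 9–11: mmk
  position 12–14: mmk
  position 17–19: mmk
  position 28–30: mmk

5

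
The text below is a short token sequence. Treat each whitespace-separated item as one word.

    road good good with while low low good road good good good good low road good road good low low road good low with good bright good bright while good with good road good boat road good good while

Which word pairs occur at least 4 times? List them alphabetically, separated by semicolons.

Bigram counts meeting the condition (at least 4 times):
  good good: 5
  road good: 7

good good; road good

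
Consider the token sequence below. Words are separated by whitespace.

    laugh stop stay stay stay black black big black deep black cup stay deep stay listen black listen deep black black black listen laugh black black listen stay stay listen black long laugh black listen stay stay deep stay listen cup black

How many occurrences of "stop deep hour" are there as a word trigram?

Scanning the 40 overlapping trigram windows for "stop deep hour":
  (none found)

0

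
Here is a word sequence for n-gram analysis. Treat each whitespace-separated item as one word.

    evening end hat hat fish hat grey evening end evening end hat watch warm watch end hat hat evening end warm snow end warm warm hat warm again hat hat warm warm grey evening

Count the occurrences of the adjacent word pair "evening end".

Scanning the 33 overlapping bigram windows for "evening end":
  position 1–2: evening end
  position 8–9: evening end
  position 10–11: evening end
  position 19–20: evening end

4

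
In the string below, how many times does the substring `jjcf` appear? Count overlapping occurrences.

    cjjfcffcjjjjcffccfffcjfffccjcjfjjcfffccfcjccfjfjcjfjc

Sliding a length-4 window over the 53 characters (50 positions):
  position 11–14: jjcf
  position 32–35: jjcf

2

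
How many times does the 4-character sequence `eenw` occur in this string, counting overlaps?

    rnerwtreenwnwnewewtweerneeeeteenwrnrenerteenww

3

Sliding a length-4 window over the 46 characters (43 positions):
  position 8–11: eenw
  position 30–33: eenw
  position 42–45: eenw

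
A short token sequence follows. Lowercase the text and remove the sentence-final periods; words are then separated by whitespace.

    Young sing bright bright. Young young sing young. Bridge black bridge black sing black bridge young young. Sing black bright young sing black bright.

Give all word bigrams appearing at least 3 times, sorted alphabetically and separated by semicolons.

Bigram counts meeting the condition (at least 3 times):
  sing black: 3
  young sing: 4

sing black; young sing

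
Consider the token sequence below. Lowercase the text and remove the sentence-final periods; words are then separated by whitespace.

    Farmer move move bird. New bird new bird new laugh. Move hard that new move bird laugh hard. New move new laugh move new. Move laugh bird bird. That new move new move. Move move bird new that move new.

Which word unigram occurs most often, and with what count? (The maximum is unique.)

Unigram frequencies (highest first):
  move: 12
  new: 11
  bird: 7
  laugh: 4
  that: 3
  hard: 2
  … (1 more, each ≤ 1)

"move", 12 times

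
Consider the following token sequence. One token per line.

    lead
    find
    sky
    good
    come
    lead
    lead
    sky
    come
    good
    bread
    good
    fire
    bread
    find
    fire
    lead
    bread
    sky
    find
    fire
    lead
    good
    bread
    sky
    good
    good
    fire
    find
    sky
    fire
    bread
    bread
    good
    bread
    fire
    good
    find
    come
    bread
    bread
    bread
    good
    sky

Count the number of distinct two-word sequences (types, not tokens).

30

44 tokens → 43 bigram windows in total.
Repeated bigrams (each contributes count−1 duplicates):
  bread bread: 3
  bread good: 3
  good bread: 3
  bread sky: 2
  find fire: 2
  find sky: 2
  fire bread: 2
  fire lead: 2
  … (2 more repeated)
13 duplicate windows → 43 − 13 = 30 distinct.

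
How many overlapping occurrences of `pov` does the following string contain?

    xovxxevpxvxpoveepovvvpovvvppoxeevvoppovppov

Sliding a length-3 window over the 43 characters (41 positions):
  position 12–14: pov
  position 17–19: pov
  position 22–24: pov
  position 37–39: pov
  position 41–43: pov

5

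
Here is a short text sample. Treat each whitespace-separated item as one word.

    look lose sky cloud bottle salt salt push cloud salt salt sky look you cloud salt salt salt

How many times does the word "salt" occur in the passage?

Scanning the 18 tokens for "salt":
  position 6: salt
  position 7: salt
  position 10: salt
  position 11: salt
  position 16: salt
  position 17: salt
  position 18: salt

7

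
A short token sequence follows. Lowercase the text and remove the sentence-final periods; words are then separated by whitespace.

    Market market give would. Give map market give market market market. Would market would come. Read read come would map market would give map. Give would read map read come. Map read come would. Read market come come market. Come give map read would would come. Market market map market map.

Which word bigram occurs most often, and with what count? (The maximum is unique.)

Bigram frequencies (highest first):
  market market: 4
  give map: 3
  map market: 3
  market would: 3
  read come: 3
  map read: 3
  … (22 more, each ≤ 2)

"market market", 4 times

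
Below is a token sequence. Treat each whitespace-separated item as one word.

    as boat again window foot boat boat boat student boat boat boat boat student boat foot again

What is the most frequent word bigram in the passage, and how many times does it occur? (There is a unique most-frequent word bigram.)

"boat boat", 5 times

Bigram frequencies (highest first):
  boat boat: 5
  boat student: 2
  student boat: 2
  as boat: 1
  boat again: 1
  again window: 1
  … (4 more, each ≤ 1)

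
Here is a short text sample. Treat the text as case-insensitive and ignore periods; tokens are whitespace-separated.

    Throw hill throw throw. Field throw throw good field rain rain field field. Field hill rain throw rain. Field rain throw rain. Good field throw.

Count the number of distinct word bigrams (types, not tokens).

25 tokens → 24 bigram windows in total.
Repeated bigrams (each contributes count−1 duplicates):
  field field: 2
  field rain: 2
  field throw: 2
  good field: 2
  rain field: 2
  rain throw: 2
  throw rain: 2
  throw throw: 2
8 duplicate windows → 24 − 8 = 16 distinct.

16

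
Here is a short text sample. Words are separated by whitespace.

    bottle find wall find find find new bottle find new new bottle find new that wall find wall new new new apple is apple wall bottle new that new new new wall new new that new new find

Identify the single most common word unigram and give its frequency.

"new", 15 times

Unigram frequencies (highest first):
  new: 15
  find: 8
  wall: 5
  bottle: 4
  that: 3
  apple: 2
  … (1 more, each ≤ 1)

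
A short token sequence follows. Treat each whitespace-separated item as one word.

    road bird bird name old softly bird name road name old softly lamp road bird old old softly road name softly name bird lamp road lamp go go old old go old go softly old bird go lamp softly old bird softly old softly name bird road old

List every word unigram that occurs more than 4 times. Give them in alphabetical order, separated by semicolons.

Unigram counts meeting the condition (more than 4 times):
  bird: 8
  go: 5
  name: 6
  old: 11
  road: 6
  softly: 8

bird; go; name; old; road; softly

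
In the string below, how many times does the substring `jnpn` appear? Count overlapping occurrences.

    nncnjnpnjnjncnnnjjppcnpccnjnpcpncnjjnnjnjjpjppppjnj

1

Sliding a length-4 window over the 51 characters (48 positions):
  position 5–8: jnpn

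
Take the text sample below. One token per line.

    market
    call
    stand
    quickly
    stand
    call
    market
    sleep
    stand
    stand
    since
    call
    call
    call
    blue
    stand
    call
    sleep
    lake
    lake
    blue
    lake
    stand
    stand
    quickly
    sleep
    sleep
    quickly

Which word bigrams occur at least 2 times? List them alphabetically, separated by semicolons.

Bigram counts meeting the condition (at least 2 times):
  call call: 2
  stand call: 2
  stand quickly: 2
  stand stand: 2

call call; stand call; stand quickly; stand stand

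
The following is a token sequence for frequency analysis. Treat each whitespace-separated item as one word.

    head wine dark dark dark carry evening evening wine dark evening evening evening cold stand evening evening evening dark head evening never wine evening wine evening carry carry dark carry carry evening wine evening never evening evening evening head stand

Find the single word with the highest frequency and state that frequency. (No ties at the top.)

Unigram frequencies (highest first):
  evening: 16
  dark: 6
  wine: 5
  carry: 5
  head: 3
  stand: 2
  … (2 more, each ≤ 2)

"evening", 16 times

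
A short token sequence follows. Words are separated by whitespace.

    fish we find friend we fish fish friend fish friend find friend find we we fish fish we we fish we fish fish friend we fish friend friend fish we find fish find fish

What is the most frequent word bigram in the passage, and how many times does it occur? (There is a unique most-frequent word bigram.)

"we fish", 5 times

Bigram frequencies (highest first):
  we fish: 5
  fish we: 4
  fish friend: 4
  fish fish: 3
  we find: 2
  find friend: 2
  … (8 more, each ≤ 2)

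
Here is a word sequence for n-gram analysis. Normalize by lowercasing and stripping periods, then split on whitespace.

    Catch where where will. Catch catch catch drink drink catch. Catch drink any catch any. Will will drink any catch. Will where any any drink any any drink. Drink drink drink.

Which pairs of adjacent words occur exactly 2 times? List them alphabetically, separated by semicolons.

any any; any catch; any drink; catch drink

Bigram counts meeting the condition (exactly 2 times):
  any any: 2
  any catch: 2
  any drink: 2
  catch drink: 2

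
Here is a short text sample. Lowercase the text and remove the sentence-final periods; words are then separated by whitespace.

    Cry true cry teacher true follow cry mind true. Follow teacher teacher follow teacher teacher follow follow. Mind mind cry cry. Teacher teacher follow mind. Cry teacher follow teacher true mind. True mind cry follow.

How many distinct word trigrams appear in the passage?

29

35 tokens → 33 trigram windows in total.
Repeated trigrams (each contributes count−1 duplicates):
  teacher teacher follow: 3
  follow teacher teacher: 2
  teacher follow teacher: 2
4 duplicate windows → 33 − 4 = 29 distinct.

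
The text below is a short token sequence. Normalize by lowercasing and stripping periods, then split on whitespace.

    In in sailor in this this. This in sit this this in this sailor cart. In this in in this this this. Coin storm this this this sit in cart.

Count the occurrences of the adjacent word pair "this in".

3

Scanning the 29 overlapping bigram windows for "this in":
  position 7–8: this in
  position 11–12: this in
  position 17–18: this in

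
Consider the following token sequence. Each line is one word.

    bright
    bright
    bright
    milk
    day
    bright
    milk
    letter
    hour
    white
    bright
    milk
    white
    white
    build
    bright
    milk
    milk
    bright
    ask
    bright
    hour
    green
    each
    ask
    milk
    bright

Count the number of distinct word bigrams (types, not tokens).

21

27 tokens → 26 bigram windows in total.
Repeated bigrams (each contributes count−1 duplicates):
  bright milk: 4
  bright bright: 2
  milk bright: 2
5 duplicate windows → 26 − 5 = 21 distinct.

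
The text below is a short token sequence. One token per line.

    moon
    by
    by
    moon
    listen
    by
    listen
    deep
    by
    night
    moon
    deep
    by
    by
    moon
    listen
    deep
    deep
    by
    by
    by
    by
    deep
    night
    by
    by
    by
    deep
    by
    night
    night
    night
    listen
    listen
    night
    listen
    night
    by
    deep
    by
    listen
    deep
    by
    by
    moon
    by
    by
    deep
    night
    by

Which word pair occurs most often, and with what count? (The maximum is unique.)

Bigram frequencies (highest first):
  by by: 9
  deep by: 6
  by deep: 4
  by moon: 3
  listen deep: 3
  night by: 3
  … (13 more, each ≤ 2)

"by by", 9 times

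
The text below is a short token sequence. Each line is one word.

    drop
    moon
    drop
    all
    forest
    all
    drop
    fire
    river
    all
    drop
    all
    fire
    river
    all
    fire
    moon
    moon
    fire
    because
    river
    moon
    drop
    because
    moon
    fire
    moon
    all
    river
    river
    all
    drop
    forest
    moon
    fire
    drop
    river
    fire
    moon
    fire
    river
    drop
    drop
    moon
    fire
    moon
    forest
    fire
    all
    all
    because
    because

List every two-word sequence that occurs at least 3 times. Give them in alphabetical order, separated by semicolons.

all drop; fire moon; fire river; moon fire; river all

Bigram counts meeting the condition (at least 3 times):
  all drop: 3
  fire moon: 4
  fire river: 3
  moon fire: 5
  river all: 3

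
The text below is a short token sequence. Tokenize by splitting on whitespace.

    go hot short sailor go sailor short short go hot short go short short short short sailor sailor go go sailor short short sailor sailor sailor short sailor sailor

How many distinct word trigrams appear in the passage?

20

29 tokens → 27 trigram windows in total.
Repeated trigrams (each contributes count−1 duplicates):
  short sailor sailor: 3
  go hot short: 2
  go sailor short: 2
  sailor short short: 2
  short short sailor: 2
  short short short: 2
7 duplicate windows → 27 − 7 = 20 distinct.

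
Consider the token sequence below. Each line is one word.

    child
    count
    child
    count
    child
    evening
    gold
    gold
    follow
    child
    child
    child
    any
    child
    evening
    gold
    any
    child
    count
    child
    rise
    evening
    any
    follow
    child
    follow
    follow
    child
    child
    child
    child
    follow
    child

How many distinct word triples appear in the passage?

33 tokens → 31 trigram windows in total.
Repeated trigrams (each contributes count−1 duplicates):
  child child child: 3
  child count child: 3
  child evening gold: 2
  follow child child: 2
6 duplicate windows → 31 − 6 = 25 distinct.

25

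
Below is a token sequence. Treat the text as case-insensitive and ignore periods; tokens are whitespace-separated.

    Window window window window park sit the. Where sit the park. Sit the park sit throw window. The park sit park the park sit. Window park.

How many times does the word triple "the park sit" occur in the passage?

Scanning the 24 overlapping trigram windows for "the park sit":
  position 10–12: the park sit
  position 13–15: the park sit
  position 18–20: the park sit
  position 22–24: the park sit

4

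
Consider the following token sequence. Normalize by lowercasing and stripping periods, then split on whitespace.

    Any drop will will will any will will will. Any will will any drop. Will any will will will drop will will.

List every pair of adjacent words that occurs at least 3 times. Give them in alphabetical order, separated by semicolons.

any will; drop will; will any; will will

Bigram counts meeting the condition (at least 3 times):
  any will: 3
  drop will: 3
  will any: 4
  will will: 8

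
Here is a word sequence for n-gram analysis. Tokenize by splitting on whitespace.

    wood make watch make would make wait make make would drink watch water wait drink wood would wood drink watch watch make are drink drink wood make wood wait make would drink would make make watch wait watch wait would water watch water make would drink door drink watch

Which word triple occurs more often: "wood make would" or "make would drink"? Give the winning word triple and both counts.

"make would drink" (3 vs 0)

"wood make would": 0 occurrences
"make would drink": 3 occurrences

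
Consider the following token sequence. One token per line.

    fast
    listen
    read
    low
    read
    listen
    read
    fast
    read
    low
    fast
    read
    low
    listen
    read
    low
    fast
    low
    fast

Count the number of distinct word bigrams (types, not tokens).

19 tokens → 18 bigram windows in total.
Repeated bigrams (each contributes count−1 duplicates):
  read low: 4
  listen read: 3
  low fast: 3
  fast read: 2
8 duplicate windows → 18 − 8 = 10 distinct.

10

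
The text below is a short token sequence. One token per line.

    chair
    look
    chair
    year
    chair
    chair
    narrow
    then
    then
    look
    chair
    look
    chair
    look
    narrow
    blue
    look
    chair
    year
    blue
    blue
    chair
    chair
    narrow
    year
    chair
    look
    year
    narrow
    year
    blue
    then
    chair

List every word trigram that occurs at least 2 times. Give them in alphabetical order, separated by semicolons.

Trigram counts meeting the condition (at least 2 times):
  chair chair narrow: 2
  chair look chair: 2
  look chair look: 2
  look chair year: 2

chair chair narrow; chair look chair; look chair look; look chair year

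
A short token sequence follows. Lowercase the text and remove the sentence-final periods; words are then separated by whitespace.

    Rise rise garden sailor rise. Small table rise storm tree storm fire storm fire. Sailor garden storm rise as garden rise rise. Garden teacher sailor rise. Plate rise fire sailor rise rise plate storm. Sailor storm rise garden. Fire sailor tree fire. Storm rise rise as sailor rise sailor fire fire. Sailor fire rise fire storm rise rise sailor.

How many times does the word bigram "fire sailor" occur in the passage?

4

Scanning the 58 overlapping bigram windows for "fire sailor":
  position 14–15: fire sailor
  position 29–30: fire sailor
  position 39–40: fire sailor
  position 51–52: fire sailor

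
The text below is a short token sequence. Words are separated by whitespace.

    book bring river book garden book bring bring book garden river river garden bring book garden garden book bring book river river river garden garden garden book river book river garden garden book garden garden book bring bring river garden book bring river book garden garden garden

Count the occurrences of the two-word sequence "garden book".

6

Scanning the 46 overlapping bigram windows for "garden book":
  position 5–6: garden book
  position 17–18: garden book
  position 26–27: garden book
  position 32–33: garden book
  position 35–36: garden book
  position 40–41: garden book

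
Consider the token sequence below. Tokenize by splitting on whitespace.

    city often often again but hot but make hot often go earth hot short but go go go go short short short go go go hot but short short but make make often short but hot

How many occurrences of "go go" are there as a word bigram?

Scanning the 35 overlapping bigram windows for "go go":
  position 16–17: go go
  position 17–18: go go
  position 18–19: go go
  position 23–24: go go
  position 24–25: go go

5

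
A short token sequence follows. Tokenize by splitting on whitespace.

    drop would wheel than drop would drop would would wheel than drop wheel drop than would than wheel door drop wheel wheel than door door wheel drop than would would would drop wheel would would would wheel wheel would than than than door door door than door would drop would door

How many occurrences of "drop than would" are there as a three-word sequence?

Scanning the 49 overlapping trigram windows for "drop than would":
  position 14–16: drop than would
  position 27–29: drop than would

2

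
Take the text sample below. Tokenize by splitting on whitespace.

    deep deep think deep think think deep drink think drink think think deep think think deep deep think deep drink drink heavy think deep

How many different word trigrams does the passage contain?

24 tokens → 22 trigram windows in total.
Repeated trigrams (each contributes count−1 duplicates):
  think think deep: 3
  deep deep think: 2
  deep think deep: 2
  deep think think: 2
  think deep drink: 2
  think deep think: 2
7 duplicate windows → 22 − 7 = 15 distinct.

15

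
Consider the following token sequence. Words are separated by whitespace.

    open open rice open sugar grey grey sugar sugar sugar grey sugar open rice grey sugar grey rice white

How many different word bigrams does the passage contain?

12

19 tokens → 18 bigram windows in total.
Repeated bigrams (each contributes count−1 duplicates):
  grey sugar: 3
  sugar grey: 3
  open rice: 2
  sugar sugar: 2
6 duplicate windows → 18 − 6 = 12 distinct.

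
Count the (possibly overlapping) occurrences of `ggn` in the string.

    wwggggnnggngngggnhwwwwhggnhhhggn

5

Sliding a length-3 window over the 32 characters (30 positions):
  position 5–7: ggn
  position 9–11: ggn
  position 15–17: ggn
  position 24–26: ggn
  position 30–32: ggn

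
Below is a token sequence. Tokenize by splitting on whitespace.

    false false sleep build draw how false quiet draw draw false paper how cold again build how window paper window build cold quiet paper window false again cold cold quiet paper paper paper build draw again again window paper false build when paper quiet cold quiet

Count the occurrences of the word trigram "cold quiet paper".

Scanning the 44 overlapping trigram windows for "cold quiet paper":
  position 22–24: cold quiet paper
  position 29–31: cold quiet paper

2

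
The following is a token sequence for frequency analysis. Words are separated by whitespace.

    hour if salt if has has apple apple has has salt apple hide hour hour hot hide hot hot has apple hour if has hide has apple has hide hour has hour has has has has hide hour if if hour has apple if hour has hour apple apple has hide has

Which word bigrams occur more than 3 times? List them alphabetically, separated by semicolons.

has apple; has has; has hide; hour has

Bigram counts meeting the condition (more than 3 times):
  has apple: 4
  has has: 5
  has hide: 4
  hour has: 4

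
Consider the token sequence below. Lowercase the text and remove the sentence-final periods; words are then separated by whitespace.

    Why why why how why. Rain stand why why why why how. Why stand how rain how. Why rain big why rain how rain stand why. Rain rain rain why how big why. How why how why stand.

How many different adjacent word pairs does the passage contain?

15

38 tokens → 37 bigram windows in total.
Repeated bigrams (each contributes count−1 duplicates):
  how why: 5
  why how: 5
  why why: 5
  why rain: 4
  big why: 2
  how rain: 2
  rain how: 2
  rain rain: 2
  … (3 more repeated)
22 duplicate windows → 37 − 22 = 15 distinct.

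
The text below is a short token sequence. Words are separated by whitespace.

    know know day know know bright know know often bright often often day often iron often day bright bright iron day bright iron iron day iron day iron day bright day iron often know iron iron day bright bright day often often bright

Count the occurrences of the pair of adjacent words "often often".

Scanning the 42 overlapping bigram windows for "often often":
  position 11–12: often often
  position 41–42: often often

2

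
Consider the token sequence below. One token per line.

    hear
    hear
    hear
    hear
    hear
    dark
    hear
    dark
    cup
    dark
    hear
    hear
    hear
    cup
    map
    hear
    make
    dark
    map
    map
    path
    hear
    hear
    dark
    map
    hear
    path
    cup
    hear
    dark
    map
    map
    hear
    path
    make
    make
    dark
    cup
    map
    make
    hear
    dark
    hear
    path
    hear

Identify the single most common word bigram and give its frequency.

Bigram frequencies (highest first):
  hear hear: 7
  hear dark: 5
  dark hear: 3
  map hear: 3
  dark map: 3
  hear path: 3
  … (15 more, each ≤ 2)

"hear hear", 7 times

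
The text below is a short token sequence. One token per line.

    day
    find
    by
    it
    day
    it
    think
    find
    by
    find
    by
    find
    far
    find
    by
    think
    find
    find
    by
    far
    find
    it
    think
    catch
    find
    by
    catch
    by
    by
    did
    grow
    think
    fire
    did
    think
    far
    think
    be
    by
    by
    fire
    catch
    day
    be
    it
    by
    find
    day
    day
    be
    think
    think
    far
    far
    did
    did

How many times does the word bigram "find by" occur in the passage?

Scanning the 55 overlapping bigram windows for "find by":
  position 2–3: find by
  position 8–9: find by
  position 10–11: find by
  position 14–15: find by
  position 18–19: find by
  position 25–26: find by

6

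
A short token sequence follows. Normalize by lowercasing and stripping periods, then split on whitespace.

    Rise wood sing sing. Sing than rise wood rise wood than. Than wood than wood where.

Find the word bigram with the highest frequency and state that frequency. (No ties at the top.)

Bigram frequencies (highest first):
  rise wood: 3
  sing sing: 2
  wood than: 2
  than wood: 2
  wood sing: 1
  sing than: 1
  … (4 more, each ≤ 1)

"rise wood", 3 times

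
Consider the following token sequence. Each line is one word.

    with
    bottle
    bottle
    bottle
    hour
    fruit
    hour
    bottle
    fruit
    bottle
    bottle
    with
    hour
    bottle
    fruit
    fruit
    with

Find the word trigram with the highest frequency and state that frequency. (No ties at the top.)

"hour bottle fruit", 2 times

Trigram frequencies (highest first):
  hour bottle fruit: 2
  with bottle bottle: 1
  bottle bottle bottle: 1
  bottle bottle hour: 1
  bottle hour fruit: 1
  hour fruit hour: 1
  … (8 more, each ≤ 1)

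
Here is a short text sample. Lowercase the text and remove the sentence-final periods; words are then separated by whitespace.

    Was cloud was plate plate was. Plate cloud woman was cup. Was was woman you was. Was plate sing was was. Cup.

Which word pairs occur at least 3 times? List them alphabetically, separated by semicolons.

Bigram counts meeting the condition (at least 3 times):
  was plate: 3
  was was: 3

was plate; was was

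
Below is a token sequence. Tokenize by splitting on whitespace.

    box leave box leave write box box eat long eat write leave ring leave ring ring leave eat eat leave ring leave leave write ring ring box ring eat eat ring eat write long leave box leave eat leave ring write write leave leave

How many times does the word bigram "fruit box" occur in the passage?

Scanning the 43 overlapping bigram windows for "fruit box":
  (none found)

0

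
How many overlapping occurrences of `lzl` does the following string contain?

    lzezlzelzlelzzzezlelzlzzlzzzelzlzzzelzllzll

5

Sliding a length-3 window over the 43 characters (41 positions):
  position 8–10: lzl
  position 20–22: lzl
  position 30–32: lzl
  position 37–39: lzl
  position 40–42: lzl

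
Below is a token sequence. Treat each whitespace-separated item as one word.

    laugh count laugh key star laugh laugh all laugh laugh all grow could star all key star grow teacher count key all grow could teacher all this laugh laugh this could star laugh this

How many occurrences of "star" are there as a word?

4

Scanning the 34 tokens for "star":
  position 5: star
  position 14: star
  position 17: star
  position 32: star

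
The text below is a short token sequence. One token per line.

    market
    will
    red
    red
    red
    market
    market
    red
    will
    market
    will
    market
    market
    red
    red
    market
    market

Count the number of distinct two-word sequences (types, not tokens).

8

17 tokens → 16 bigram windows in total.
Repeated bigrams (each contributes count−1 duplicates):
  market market: 3
  red red: 3
  market red: 2
  market will: 2
  red market: 2
  will market: 2
8 duplicate windows → 16 − 8 = 8 distinct.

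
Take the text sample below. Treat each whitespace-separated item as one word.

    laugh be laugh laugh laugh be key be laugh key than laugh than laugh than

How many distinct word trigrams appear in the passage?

15 tokens → 13 trigram windows in total.
Repeated trigrams (each contributes count−1 duplicates):
  than laugh than: 2
1 duplicate windows → 13 − 1 = 12 distinct.

12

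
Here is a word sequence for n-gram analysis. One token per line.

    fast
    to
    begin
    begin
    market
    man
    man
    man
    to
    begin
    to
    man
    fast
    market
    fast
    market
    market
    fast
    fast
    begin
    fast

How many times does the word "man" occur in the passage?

Scanning the 21 tokens for "man":
  position 6: man
  position 7: man
  position 8: man
  position 12: man

4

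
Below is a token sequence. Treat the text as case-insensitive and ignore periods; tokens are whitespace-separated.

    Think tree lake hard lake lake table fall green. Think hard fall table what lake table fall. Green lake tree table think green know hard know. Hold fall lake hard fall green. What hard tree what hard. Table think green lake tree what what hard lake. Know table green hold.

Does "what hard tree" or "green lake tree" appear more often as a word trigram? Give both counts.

"what hard tree": 1 occurrence
"green lake tree": 2 occurrences

"green lake tree" (2 vs 1)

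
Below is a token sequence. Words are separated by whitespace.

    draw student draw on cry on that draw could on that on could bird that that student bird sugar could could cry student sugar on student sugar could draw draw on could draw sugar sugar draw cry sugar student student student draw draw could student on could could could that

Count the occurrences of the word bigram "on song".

Scanning the 49 overlapping bigram windows for "on song":
  (none found)

0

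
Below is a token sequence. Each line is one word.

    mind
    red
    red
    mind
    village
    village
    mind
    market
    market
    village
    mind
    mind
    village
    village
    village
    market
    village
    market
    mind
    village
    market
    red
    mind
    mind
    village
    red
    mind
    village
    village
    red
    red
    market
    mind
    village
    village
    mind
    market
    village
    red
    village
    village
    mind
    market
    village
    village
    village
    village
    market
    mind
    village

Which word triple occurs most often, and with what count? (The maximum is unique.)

"mind village village", 4 times

Trigram frequencies (highest first):
  mind village village: 4
  village village mind: 3
  village mind market: 3
  village village village: 3
  market mind village: 3
  red mind village: 2
  … (26 more, each ≤ 2)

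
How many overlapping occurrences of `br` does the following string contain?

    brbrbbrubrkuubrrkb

Sliding a length-2 window over the 18 characters (17 positions):
  position 1–2: br
  position 3–4: br
  position 6–7: br
  position 9–10: br
  position 14–15: br

5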